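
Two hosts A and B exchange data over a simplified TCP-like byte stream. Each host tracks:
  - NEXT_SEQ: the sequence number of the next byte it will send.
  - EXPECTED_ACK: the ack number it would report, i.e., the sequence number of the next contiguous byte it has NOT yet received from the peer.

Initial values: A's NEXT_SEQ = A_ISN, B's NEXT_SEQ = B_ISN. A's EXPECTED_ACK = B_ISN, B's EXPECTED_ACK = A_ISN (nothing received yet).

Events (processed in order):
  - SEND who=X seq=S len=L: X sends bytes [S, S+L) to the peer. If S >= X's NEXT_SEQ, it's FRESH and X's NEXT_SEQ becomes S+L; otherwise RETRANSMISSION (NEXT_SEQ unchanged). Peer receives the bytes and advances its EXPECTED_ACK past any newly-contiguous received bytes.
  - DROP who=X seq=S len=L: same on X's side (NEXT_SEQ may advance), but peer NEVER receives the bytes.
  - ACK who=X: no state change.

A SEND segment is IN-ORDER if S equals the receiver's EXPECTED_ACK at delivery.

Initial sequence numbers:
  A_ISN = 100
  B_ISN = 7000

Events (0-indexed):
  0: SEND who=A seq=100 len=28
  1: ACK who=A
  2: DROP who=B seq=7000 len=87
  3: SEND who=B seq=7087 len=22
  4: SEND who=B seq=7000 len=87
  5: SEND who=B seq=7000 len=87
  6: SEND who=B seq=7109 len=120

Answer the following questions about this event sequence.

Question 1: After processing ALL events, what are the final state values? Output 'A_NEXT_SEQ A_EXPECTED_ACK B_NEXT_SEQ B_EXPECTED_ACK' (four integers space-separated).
Answer: 128 7229 7229 128

Derivation:
After event 0: A_seq=128 A_ack=7000 B_seq=7000 B_ack=128
After event 1: A_seq=128 A_ack=7000 B_seq=7000 B_ack=128
After event 2: A_seq=128 A_ack=7000 B_seq=7087 B_ack=128
After event 3: A_seq=128 A_ack=7000 B_seq=7109 B_ack=128
After event 4: A_seq=128 A_ack=7109 B_seq=7109 B_ack=128
After event 5: A_seq=128 A_ack=7109 B_seq=7109 B_ack=128
After event 6: A_seq=128 A_ack=7229 B_seq=7229 B_ack=128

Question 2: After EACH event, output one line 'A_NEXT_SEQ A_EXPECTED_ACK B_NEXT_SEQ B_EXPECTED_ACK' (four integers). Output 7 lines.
128 7000 7000 128
128 7000 7000 128
128 7000 7087 128
128 7000 7109 128
128 7109 7109 128
128 7109 7109 128
128 7229 7229 128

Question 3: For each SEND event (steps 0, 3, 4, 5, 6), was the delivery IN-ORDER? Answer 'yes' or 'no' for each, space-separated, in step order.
Step 0: SEND seq=100 -> in-order
Step 3: SEND seq=7087 -> out-of-order
Step 4: SEND seq=7000 -> in-order
Step 5: SEND seq=7000 -> out-of-order
Step 6: SEND seq=7109 -> in-order

Answer: yes no yes no yes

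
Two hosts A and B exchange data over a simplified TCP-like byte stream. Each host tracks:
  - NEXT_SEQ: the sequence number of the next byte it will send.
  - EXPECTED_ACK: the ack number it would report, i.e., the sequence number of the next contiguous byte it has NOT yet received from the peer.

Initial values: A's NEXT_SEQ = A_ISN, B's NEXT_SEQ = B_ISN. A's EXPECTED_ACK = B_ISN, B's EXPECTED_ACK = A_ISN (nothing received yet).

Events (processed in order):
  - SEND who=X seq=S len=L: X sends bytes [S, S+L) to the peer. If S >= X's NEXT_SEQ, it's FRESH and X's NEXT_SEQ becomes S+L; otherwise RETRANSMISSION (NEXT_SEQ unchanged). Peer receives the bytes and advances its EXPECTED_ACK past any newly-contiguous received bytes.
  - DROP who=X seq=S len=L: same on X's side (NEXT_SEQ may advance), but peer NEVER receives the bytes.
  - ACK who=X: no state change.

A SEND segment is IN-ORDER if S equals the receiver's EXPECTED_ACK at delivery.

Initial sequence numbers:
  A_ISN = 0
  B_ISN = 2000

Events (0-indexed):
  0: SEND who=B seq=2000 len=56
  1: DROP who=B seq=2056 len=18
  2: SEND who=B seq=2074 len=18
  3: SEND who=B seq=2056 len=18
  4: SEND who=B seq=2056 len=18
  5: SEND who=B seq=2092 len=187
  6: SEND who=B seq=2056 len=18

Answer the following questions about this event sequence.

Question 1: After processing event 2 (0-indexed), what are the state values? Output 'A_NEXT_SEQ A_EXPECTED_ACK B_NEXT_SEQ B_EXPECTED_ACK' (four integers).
After event 0: A_seq=0 A_ack=2056 B_seq=2056 B_ack=0
After event 1: A_seq=0 A_ack=2056 B_seq=2074 B_ack=0
After event 2: A_seq=0 A_ack=2056 B_seq=2092 B_ack=0

0 2056 2092 0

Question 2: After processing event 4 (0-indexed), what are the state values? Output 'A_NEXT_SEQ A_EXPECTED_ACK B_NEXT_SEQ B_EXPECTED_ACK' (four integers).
After event 0: A_seq=0 A_ack=2056 B_seq=2056 B_ack=0
After event 1: A_seq=0 A_ack=2056 B_seq=2074 B_ack=0
After event 2: A_seq=0 A_ack=2056 B_seq=2092 B_ack=0
After event 3: A_seq=0 A_ack=2092 B_seq=2092 B_ack=0
After event 4: A_seq=0 A_ack=2092 B_seq=2092 B_ack=0

0 2092 2092 0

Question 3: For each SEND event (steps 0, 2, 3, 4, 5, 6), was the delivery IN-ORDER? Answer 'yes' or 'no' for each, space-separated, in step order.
Answer: yes no yes no yes no

Derivation:
Step 0: SEND seq=2000 -> in-order
Step 2: SEND seq=2074 -> out-of-order
Step 3: SEND seq=2056 -> in-order
Step 4: SEND seq=2056 -> out-of-order
Step 5: SEND seq=2092 -> in-order
Step 6: SEND seq=2056 -> out-of-order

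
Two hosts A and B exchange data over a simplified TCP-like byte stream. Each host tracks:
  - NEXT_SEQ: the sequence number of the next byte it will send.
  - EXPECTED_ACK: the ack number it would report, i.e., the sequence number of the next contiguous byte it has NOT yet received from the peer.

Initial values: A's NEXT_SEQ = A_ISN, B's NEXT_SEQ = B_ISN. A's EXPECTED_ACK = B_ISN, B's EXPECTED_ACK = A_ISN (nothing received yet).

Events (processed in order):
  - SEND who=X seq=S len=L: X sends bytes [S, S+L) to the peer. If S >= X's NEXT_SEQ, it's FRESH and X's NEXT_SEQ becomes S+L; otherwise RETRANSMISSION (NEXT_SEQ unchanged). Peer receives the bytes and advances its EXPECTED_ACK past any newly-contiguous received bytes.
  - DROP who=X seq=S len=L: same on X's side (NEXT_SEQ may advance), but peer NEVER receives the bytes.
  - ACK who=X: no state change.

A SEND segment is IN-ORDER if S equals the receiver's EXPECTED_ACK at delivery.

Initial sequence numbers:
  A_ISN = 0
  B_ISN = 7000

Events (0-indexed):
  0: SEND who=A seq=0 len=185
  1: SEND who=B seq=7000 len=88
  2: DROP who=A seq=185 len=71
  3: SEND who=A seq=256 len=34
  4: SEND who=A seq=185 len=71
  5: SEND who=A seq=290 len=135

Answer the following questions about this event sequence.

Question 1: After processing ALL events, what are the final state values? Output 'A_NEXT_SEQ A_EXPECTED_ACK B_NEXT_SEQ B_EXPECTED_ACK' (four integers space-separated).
After event 0: A_seq=185 A_ack=7000 B_seq=7000 B_ack=185
After event 1: A_seq=185 A_ack=7088 B_seq=7088 B_ack=185
After event 2: A_seq=256 A_ack=7088 B_seq=7088 B_ack=185
After event 3: A_seq=290 A_ack=7088 B_seq=7088 B_ack=185
After event 4: A_seq=290 A_ack=7088 B_seq=7088 B_ack=290
After event 5: A_seq=425 A_ack=7088 B_seq=7088 B_ack=425

Answer: 425 7088 7088 425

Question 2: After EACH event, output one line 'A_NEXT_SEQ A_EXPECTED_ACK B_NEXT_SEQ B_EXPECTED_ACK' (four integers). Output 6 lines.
185 7000 7000 185
185 7088 7088 185
256 7088 7088 185
290 7088 7088 185
290 7088 7088 290
425 7088 7088 425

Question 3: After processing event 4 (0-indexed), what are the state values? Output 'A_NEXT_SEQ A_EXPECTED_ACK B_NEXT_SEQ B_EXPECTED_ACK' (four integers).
After event 0: A_seq=185 A_ack=7000 B_seq=7000 B_ack=185
After event 1: A_seq=185 A_ack=7088 B_seq=7088 B_ack=185
After event 2: A_seq=256 A_ack=7088 B_seq=7088 B_ack=185
After event 3: A_seq=290 A_ack=7088 B_seq=7088 B_ack=185
After event 4: A_seq=290 A_ack=7088 B_seq=7088 B_ack=290

290 7088 7088 290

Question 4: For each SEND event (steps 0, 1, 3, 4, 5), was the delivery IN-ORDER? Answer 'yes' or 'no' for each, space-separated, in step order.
Step 0: SEND seq=0 -> in-order
Step 1: SEND seq=7000 -> in-order
Step 3: SEND seq=256 -> out-of-order
Step 4: SEND seq=185 -> in-order
Step 5: SEND seq=290 -> in-order

Answer: yes yes no yes yes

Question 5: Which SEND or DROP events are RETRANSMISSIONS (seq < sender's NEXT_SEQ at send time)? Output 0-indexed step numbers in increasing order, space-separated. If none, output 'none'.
Answer: 4

Derivation:
Step 0: SEND seq=0 -> fresh
Step 1: SEND seq=7000 -> fresh
Step 2: DROP seq=185 -> fresh
Step 3: SEND seq=256 -> fresh
Step 4: SEND seq=185 -> retransmit
Step 5: SEND seq=290 -> fresh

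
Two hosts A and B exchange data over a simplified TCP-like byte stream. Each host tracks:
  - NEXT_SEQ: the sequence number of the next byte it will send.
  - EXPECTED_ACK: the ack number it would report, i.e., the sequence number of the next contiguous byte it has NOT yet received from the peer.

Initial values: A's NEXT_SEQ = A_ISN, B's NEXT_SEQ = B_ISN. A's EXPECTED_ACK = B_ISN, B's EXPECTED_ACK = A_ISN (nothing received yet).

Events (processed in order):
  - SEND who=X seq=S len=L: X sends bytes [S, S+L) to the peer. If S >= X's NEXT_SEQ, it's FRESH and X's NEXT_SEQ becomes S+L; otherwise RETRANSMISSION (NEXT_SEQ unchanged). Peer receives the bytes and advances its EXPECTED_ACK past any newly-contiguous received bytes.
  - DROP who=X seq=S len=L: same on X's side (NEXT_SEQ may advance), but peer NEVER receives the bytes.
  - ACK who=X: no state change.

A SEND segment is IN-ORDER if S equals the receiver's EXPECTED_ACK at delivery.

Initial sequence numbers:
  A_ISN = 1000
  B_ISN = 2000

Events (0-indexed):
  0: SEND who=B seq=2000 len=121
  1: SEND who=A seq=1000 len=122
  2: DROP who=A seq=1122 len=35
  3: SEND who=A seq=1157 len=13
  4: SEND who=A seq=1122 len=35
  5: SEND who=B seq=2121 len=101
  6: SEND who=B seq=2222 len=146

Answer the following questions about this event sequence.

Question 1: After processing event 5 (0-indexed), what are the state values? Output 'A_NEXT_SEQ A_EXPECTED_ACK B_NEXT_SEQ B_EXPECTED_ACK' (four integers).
After event 0: A_seq=1000 A_ack=2121 B_seq=2121 B_ack=1000
After event 1: A_seq=1122 A_ack=2121 B_seq=2121 B_ack=1122
After event 2: A_seq=1157 A_ack=2121 B_seq=2121 B_ack=1122
After event 3: A_seq=1170 A_ack=2121 B_seq=2121 B_ack=1122
After event 4: A_seq=1170 A_ack=2121 B_seq=2121 B_ack=1170
After event 5: A_seq=1170 A_ack=2222 B_seq=2222 B_ack=1170

1170 2222 2222 1170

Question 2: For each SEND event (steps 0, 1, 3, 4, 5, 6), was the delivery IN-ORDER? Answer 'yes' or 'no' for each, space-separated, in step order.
Step 0: SEND seq=2000 -> in-order
Step 1: SEND seq=1000 -> in-order
Step 3: SEND seq=1157 -> out-of-order
Step 4: SEND seq=1122 -> in-order
Step 5: SEND seq=2121 -> in-order
Step 6: SEND seq=2222 -> in-order

Answer: yes yes no yes yes yes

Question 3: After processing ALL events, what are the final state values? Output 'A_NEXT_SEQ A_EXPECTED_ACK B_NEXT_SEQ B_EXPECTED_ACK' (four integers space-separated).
Answer: 1170 2368 2368 1170

Derivation:
After event 0: A_seq=1000 A_ack=2121 B_seq=2121 B_ack=1000
After event 1: A_seq=1122 A_ack=2121 B_seq=2121 B_ack=1122
After event 2: A_seq=1157 A_ack=2121 B_seq=2121 B_ack=1122
After event 3: A_seq=1170 A_ack=2121 B_seq=2121 B_ack=1122
After event 4: A_seq=1170 A_ack=2121 B_seq=2121 B_ack=1170
After event 5: A_seq=1170 A_ack=2222 B_seq=2222 B_ack=1170
After event 6: A_seq=1170 A_ack=2368 B_seq=2368 B_ack=1170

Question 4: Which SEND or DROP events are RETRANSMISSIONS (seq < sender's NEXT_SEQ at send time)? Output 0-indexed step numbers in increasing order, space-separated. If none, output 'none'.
Answer: 4

Derivation:
Step 0: SEND seq=2000 -> fresh
Step 1: SEND seq=1000 -> fresh
Step 2: DROP seq=1122 -> fresh
Step 3: SEND seq=1157 -> fresh
Step 4: SEND seq=1122 -> retransmit
Step 5: SEND seq=2121 -> fresh
Step 6: SEND seq=2222 -> fresh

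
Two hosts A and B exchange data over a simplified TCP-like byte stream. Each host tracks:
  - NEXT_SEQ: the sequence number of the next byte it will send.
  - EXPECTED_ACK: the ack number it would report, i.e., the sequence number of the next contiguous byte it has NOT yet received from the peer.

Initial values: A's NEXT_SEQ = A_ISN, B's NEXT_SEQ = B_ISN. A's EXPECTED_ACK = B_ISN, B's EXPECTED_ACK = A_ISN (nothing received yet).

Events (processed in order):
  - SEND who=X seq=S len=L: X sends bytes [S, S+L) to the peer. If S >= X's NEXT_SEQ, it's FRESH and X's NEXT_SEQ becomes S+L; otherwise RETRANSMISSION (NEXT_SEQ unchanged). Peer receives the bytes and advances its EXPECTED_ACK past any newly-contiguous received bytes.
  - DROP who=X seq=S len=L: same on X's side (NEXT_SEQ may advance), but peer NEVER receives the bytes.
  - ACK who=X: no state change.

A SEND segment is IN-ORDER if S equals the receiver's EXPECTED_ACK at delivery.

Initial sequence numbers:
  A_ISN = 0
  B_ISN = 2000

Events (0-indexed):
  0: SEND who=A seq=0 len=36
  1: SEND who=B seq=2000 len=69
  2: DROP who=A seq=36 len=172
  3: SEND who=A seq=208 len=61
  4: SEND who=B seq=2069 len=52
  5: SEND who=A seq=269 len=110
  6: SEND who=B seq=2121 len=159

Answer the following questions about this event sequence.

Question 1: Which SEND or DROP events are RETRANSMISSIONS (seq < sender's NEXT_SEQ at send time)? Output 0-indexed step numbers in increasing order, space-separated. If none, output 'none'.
Step 0: SEND seq=0 -> fresh
Step 1: SEND seq=2000 -> fresh
Step 2: DROP seq=36 -> fresh
Step 3: SEND seq=208 -> fresh
Step 4: SEND seq=2069 -> fresh
Step 5: SEND seq=269 -> fresh
Step 6: SEND seq=2121 -> fresh

Answer: none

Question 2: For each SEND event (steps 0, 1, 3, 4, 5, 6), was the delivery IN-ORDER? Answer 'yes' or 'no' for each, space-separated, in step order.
Answer: yes yes no yes no yes

Derivation:
Step 0: SEND seq=0 -> in-order
Step 1: SEND seq=2000 -> in-order
Step 3: SEND seq=208 -> out-of-order
Step 4: SEND seq=2069 -> in-order
Step 5: SEND seq=269 -> out-of-order
Step 6: SEND seq=2121 -> in-order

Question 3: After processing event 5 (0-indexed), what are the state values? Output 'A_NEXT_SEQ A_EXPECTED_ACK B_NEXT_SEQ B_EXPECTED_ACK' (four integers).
After event 0: A_seq=36 A_ack=2000 B_seq=2000 B_ack=36
After event 1: A_seq=36 A_ack=2069 B_seq=2069 B_ack=36
After event 2: A_seq=208 A_ack=2069 B_seq=2069 B_ack=36
After event 3: A_seq=269 A_ack=2069 B_seq=2069 B_ack=36
After event 4: A_seq=269 A_ack=2121 B_seq=2121 B_ack=36
After event 5: A_seq=379 A_ack=2121 B_seq=2121 B_ack=36

379 2121 2121 36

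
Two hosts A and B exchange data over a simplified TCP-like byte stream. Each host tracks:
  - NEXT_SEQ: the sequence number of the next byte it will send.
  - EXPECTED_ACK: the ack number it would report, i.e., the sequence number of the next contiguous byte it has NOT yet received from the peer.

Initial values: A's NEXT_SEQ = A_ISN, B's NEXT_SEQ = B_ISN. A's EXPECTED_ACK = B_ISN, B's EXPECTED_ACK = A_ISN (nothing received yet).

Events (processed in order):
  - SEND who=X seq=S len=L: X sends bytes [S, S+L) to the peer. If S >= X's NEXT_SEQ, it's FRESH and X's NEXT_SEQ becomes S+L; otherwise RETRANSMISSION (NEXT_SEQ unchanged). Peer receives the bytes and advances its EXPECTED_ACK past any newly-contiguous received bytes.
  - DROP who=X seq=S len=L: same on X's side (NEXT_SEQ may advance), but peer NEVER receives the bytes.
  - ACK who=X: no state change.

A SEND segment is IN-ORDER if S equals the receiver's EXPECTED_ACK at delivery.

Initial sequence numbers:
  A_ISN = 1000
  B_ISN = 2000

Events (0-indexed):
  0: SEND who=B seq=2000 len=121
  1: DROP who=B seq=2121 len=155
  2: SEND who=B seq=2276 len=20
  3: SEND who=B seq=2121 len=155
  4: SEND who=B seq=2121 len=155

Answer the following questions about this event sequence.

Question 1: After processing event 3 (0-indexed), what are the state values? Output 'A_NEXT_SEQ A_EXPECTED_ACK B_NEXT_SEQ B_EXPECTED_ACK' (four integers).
After event 0: A_seq=1000 A_ack=2121 B_seq=2121 B_ack=1000
After event 1: A_seq=1000 A_ack=2121 B_seq=2276 B_ack=1000
After event 2: A_seq=1000 A_ack=2121 B_seq=2296 B_ack=1000
After event 3: A_seq=1000 A_ack=2296 B_seq=2296 B_ack=1000

1000 2296 2296 1000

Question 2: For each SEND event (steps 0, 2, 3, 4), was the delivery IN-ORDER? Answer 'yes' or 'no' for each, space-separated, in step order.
Answer: yes no yes no

Derivation:
Step 0: SEND seq=2000 -> in-order
Step 2: SEND seq=2276 -> out-of-order
Step 3: SEND seq=2121 -> in-order
Step 4: SEND seq=2121 -> out-of-order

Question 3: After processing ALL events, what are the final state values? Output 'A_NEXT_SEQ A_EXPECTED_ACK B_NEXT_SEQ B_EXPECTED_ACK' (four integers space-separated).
After event 0: A_seq=1000 A_ack=2121 B_seq=2121 B_ack=1000
After event 1: A_seq=1000 A_ack=2121 B_seq=2276 B_ack=1000
After event 2: A_seq=1000 A_ack=2121 B_seq=2296 B_ack=1000
After event 3: A_seq=1000 A_ack=2296 B_seq=2296 B_ack=1000
After event 4: A_seq=1000 A_ack=2296 B_seq=2296 B_ack=1000

Answer: 1000 2296 2296 1000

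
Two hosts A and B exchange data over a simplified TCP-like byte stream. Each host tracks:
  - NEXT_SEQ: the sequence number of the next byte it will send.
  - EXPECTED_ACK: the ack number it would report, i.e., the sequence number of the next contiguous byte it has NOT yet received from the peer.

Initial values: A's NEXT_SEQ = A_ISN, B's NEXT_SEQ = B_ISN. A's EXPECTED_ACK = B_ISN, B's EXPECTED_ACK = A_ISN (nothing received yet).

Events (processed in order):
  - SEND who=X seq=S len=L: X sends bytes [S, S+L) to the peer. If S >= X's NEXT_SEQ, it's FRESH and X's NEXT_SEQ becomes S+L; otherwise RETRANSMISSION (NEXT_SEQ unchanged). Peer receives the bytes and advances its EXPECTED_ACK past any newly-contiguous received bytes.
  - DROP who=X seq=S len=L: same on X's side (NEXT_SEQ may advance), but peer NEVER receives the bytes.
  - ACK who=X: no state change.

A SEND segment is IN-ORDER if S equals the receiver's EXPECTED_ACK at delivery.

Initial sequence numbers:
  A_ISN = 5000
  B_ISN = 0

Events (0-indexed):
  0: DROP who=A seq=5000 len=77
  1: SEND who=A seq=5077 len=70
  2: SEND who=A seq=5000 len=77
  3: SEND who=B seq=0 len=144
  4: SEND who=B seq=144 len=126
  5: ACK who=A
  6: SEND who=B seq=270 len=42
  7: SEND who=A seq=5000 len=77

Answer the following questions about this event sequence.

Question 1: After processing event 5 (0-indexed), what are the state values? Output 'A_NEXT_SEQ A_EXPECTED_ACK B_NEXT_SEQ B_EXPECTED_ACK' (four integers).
After event 0: A_seq=5077 A_ack=0 B_seq=0 B_ack=5000
After event 1: A_seq=5147 A_ack=0 B_seq=0 B_ack=5000
After event 2: A_seq=5147 A_ack=0 B_seq=0 B_ack=5147
After event 3: A_seq=5147 A_ack=144 B_seq=144 B_ack=5147
After event 4: A_seq=5147 A_ack=270 B_seq=270 B_ack=5147
After event 5: A_seq=5147 A_ack=270 B_seq=270 B_ack=5147

5147 270 270 5147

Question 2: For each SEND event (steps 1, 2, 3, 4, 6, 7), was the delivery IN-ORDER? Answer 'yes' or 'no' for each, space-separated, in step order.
Answer: no yes yes yes yes no

Derivation:
Step 1: SEND seq=5077 -> out-of-order
Step 2: SEND seq=5000 -> in-order
Step 3: SEND seq=0 -> in-order
Step 4: SEND seq=144 -> in-order
Step 6: SEND seq=270 -> in-order
Step 7: SEND seq=5000 -> out-of-order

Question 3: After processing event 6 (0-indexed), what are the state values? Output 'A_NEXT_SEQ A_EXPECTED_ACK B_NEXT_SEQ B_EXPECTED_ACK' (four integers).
After event 0: A_seq=5077 A_ack=0 B_seq=0 B_ack=5000
After event 1: A_seq=5147 A_ack=0 B_seq=0 B_ack=5000
After event 2: A_seq=5147 A_ack=0 B_seq=0 B_ack=5147
After event 3: A_seq=5147 A_ack=144 B_seq=144 B_ack=5147
After event 4: A_seq=5147 A_ack=270 B_seq=270 B_ack=5147
After event 5: A_seq=5147 A_ack=270 B_seq=270 B_ack=5147
After event 6: A_seq=5147 A_ack=312 B_seq=312 B_ack=5147

5147 312 312 5147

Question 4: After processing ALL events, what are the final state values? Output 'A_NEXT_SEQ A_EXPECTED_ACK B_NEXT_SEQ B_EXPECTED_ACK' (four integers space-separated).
After event 0: A_seq=5077 A_ack=0 B_seq=0 B_ack=5000
After event 1: A_seq=5147 A_ack=0 B_seq=0 B_ack=5000
After event 2: A_seq=5147 A_ack=0 B_seq=0 B_ack=5147
After event 3: A_seq=5147 A_ack=144 B_seq=144 B_ack=5147
After event 4: A_seq=5147 A_ack=270 B_seq=270 B_ack=5147
After event 5: A_seq=5147 A_ack=270 B_seq=270 B_ack=5147
After event 6: A_seq=5147 A_ack=312 B_seq=312 B_ack=5147
After event 7: A_seq=5147 A_ack=312 B_seq=312 B_ack=5147

Answer: 5147 312 312 5147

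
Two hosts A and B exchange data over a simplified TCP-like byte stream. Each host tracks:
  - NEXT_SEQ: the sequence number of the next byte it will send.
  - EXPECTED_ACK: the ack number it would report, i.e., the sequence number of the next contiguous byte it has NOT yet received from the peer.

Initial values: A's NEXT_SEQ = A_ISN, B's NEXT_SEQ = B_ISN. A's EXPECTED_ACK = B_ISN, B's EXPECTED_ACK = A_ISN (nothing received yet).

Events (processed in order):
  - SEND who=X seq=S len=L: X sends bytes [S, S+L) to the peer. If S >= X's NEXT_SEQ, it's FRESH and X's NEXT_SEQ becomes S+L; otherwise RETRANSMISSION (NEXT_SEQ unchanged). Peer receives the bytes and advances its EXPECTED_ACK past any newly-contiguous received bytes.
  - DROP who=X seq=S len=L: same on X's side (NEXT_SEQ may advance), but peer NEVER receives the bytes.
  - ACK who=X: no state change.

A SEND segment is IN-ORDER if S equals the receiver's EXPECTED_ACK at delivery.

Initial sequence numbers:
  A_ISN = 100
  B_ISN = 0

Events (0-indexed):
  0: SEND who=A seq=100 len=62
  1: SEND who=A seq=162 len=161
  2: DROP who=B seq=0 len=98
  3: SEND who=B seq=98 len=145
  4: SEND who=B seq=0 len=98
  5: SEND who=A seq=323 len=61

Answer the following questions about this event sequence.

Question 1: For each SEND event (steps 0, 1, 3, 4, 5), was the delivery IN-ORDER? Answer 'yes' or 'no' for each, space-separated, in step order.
Answer: yes yes no yes yes

Derivation:
Step 0: SEND seq=100 -> in-order
Step 1: SEND seq=162 -> in-order
Step 3: SEND seq=98 -> out-of-order
Step 4: SEND seq=0 -> in-order
Step 5: SEND seq=323 -> in-order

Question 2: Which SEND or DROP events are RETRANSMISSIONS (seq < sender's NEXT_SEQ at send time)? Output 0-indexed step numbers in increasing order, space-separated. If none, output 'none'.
Answer: 4

Derivation:
Step 0: SEND seq=100 -> fresh
Step 1: SEND seq=162 -> fresh
Step 2: DROP seq=0 -> fresh
Step 3: SEND seq=98 -> fresh
Step 4: SEND seq=0 -> retransmit
Step 5: SEND seq=323 -> fresh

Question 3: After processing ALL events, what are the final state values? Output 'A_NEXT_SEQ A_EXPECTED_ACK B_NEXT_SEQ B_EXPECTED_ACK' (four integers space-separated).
After event 0: A_seq=162 A_ack=0 B_seq=0 B_ack=162
After event 1: A_seq=323 A_ack=0 B_seq=0 B_ack=323
After event 2: A_seq=323 A_ack=0 B_seq=98 B_ack=323
After event 3: A_seq=323 A_ack=0 B_seq=243 B_ack=323
After event 4: A_seq=323 A_ack=243 B_seq=243 B_ack=323
After event 5: A_seq=384 A_ack=243 B_seq=243 B_ack=384

Answer: 384 243 243 384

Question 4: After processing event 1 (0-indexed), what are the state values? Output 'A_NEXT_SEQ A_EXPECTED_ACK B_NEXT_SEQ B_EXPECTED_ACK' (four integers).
After event 0: A_seq=162 A_ack=0 B_seq=0 B_ack=162
After event 1: A_seq=323 A_ack=0 B_seq=0 B_ack=323

323 0 0 323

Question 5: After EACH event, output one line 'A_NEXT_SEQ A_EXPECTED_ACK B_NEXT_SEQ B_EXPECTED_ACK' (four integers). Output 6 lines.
162 0 0 162
323 0 0 323
323 0 98 323
323 0 243 323
323 243 243 323
384 243 243 384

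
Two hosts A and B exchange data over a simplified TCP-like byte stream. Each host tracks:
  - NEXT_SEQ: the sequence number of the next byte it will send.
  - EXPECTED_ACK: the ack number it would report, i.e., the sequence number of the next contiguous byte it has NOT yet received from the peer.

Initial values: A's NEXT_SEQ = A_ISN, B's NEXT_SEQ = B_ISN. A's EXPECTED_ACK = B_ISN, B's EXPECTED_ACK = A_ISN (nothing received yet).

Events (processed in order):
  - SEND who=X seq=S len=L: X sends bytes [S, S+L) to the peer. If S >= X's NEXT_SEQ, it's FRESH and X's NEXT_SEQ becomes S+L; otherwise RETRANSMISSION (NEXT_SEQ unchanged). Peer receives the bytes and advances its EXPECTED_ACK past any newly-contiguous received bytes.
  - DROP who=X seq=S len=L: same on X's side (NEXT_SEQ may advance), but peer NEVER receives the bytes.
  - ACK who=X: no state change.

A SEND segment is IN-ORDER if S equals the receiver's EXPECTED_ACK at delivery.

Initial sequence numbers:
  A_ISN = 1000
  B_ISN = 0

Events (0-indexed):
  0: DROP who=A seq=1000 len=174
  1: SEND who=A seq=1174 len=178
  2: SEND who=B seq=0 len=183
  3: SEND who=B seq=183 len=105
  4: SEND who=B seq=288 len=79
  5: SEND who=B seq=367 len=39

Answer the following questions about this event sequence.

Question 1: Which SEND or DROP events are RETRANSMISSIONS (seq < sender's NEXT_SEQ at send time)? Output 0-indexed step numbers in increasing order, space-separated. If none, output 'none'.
Step 0: DROP seq=1000 -> fresh
Step 1: SEND seq=1174 -> fresh
Step 2: SEND seq=0 -> fresh
Step 3: SEND seq=183 -> fresh
Step 4: SEND seq=288 -> fresh
Step 5: SEND seq=367 -> fresh

Answer: none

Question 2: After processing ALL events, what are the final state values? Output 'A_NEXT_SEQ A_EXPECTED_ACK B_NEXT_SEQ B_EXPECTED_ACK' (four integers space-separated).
After event 0: A_seq=1174 A_ack=0 B_seq=0 B_ack=1000
After event 1: A_seq=1352 A_ack=0 B_seq=0 B_ack=1000
After event 2: A_seq=1352 A_ack=183 B_seq=183 B_ack=1000
After event 3: A_seq=1352 A_ack=288 B_seq=288 B_ack=1000
After event 4: A_seq=1352 A_ack=367 B_seq=367 B_ack=1000
After event 5: A_seq=1352 A_ack=406 B_seq=406 B_ack=1000

Answer: 1352 406 406 1000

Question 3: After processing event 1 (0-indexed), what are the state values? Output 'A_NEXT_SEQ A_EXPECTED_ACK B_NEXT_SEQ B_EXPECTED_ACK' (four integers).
After event 0: A_seq=1174 A_ack=0 B_seq=0 B_ack=1000
After event 1: A_seq=1352 A_ack=0 B_seq=0 B_ack=1000

1352 0 0 1000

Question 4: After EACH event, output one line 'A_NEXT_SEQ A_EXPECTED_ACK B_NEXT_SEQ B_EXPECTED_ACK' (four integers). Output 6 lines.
1174 0 0 1000
1352 0 0 1000
1352 183 183 1000
1352 288 288 1000
1352 367 367 1000
1352 406 406 1000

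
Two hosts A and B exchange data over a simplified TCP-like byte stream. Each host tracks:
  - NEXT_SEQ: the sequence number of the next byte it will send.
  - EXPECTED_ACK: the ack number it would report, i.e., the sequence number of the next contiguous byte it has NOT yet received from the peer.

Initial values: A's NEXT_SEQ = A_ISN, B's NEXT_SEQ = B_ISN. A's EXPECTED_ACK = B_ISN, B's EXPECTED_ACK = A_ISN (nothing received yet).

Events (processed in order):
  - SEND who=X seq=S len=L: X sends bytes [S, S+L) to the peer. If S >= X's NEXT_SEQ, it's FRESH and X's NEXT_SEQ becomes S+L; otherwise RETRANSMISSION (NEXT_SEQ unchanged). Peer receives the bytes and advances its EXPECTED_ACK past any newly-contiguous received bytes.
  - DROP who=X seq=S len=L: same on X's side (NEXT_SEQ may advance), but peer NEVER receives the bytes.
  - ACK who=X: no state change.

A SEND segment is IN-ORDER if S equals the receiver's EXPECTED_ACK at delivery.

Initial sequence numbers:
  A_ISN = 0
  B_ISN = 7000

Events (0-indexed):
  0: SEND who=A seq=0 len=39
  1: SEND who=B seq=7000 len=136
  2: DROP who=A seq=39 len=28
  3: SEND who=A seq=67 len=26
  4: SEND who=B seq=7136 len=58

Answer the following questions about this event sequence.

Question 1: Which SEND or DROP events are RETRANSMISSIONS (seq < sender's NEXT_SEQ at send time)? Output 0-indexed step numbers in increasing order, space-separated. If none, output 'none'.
Answer: none

Derivation:
Step 0: SEND seq=0 -> fresh
Step 1: SEND seq=7000 -> fresh
Step 2: DROP seq=39 -> fresh
Step 3: SEND seq=67 -> fresh
Step 4: SEND seq=7136 -> fresh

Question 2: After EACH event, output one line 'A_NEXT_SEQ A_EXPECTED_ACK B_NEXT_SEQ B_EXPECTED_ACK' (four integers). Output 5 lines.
39 7000 7000 39
39 7136 7136 39
67 7136 7136 39
93 7136 7136 39
93 7194 7194 39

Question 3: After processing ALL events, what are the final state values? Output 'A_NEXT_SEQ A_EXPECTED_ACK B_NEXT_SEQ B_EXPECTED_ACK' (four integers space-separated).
After event 0: A_seq=39 A_ack=7000 B_seq=7000 B_ack=39
After event 1: A_seq=39 A_ack=7136 B_seq=7136 B_ack=39
After event 2: A_seq=67 A_ack=7136 B_seq=7136 B_ack=39
After event 3: A_seq=93 A_ack=7136 B_seq=7136 B_ack=39
After event 4: A_seq=93 A_ack=7194 B_seq=7194 B_ack=39

Answer: 93 7194 7194 39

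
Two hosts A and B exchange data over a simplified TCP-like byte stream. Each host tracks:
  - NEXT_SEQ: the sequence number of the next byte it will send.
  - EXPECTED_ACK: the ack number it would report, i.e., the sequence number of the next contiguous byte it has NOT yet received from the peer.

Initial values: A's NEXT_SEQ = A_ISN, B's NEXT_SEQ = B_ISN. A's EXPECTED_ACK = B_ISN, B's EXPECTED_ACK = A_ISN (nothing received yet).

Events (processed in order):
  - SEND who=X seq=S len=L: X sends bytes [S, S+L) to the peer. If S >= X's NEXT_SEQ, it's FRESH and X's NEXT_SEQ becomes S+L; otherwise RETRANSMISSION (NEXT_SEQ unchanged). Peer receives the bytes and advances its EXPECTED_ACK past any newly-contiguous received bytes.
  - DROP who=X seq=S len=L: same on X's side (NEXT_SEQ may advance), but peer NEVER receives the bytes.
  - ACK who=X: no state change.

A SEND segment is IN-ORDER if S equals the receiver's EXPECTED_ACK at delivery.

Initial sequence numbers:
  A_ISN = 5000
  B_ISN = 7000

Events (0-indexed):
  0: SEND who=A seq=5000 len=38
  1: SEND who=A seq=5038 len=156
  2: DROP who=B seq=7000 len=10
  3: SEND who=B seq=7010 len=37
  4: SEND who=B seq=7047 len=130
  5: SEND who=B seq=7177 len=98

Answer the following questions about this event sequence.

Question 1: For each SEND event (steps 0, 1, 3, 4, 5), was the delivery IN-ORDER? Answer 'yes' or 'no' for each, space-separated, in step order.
Answer: yes yes no no no

Derivation:
Step 0: SEND seq=5000 -> in-order
Step 1: SEND seq=5038 -> in-order
Step 3: SEND seq=7010 -> out-of-order
Step 4: SEND seq=7047 -> out-of-order
Step 5: SEND seq=7177 -> out-of-order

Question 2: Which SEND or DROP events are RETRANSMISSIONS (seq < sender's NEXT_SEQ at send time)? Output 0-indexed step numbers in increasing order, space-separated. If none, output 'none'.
Step 0: SEND seq=5000 -> fresh
Step 1: SEND seq=5038 -> fresh
Step 2: DROP seq=7000 -> fresh
Step 3: SEND seq=7010 -> fresh
Step 4: SEND seq=7047 -> fresh
Step 5: SEND seq=7177 -> fresh

Answer: none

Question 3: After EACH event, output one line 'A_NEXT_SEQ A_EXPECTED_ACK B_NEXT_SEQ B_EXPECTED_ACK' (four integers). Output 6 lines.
5038 7000 7000 5038
5194 7000 7000 5194
5194 7000 7010 5194
5194 7000 7047 5194
5194 7000 7177 5194
5194 7000 7275 5194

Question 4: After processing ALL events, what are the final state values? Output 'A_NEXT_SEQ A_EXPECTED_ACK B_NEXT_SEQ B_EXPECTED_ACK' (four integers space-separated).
Answer: 5194 7000 7275 5194

Derivation:
After event 0: A_seq=5038 A_ack=7000 B_seq=7000 B_ack=5038
After event 1: A_seq=5194 A_ack=7000 B_seq=7000 B_ack=5194
After event 2: A_seq=5194 A_ack=7000 B_seq=7010 B_ack=5194
After event 3: A_seq=5194 A_ack=7000 B_seq=7047 B_ack=5194
After event 4: A_seq=5194 A_ack=7000 B_seq=7177 B_ack=5194
After event 5: A_seq=5194 A_ack=7000 B_seq=7275 B_ack=5194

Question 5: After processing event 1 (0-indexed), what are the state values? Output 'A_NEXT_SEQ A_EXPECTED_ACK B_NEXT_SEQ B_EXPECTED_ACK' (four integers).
After event 0: A_seq=5038 A_ack=7000 B_seq=7000 B_ack=5038
After event 1: A_seq=5194 A_ack=7000 B_seq=7000 B_ack=5194

5194 7000 7000 5194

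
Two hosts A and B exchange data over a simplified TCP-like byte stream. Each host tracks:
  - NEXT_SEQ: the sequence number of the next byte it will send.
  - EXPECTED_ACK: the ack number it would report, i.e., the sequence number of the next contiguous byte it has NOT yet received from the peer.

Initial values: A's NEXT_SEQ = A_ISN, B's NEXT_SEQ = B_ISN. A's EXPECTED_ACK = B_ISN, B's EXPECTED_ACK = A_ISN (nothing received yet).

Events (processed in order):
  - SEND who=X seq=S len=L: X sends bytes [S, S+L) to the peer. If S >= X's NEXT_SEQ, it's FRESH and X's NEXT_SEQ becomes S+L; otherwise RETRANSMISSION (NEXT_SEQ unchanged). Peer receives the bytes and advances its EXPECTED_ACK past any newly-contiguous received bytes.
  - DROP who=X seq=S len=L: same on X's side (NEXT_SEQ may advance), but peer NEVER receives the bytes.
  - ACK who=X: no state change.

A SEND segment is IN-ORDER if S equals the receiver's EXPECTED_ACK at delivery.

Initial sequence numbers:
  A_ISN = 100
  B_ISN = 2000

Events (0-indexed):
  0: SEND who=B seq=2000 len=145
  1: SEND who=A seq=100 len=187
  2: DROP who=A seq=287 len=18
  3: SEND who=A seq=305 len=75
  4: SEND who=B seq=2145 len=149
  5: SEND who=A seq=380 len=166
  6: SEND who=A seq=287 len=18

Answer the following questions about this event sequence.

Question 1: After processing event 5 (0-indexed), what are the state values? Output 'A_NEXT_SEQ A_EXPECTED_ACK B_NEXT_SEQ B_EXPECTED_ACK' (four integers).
After event 0: A_seq=100 A_ack=2145 B_seq=2145 B_ack=100
After event 1: A_seq=287 A_ack=2145 B_seq=2145 B_ack=287
After event 2: A_seq=305 A_ack=2145 B_seq=2145 B_ack=287
After event 3: A_seq=380 A_ack=2145 B_seq=2145 B_ack=287
After event 4: A_seq=380 A_ack=2294 B_seq=2294 B_ack=287
After event 5: A_seq=546 A_ack=2294 B_seq=2294 B_ack=287

546 2294 2294 287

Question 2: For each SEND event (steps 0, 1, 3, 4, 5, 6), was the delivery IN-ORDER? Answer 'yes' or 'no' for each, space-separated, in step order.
Answer: yes yes no yes no yes

Derivation:
Step 0: SEND seq=2000 -> in-order
Step 1: SEND seq=100 -> in-order
Step 3: SEND seq=305 -> out-of-order
Step 4: SEND seq=2145 -> in-order
Step 5: SEND seq=380 -> out-of-order
Step 6: SEND seq=287 -> in-order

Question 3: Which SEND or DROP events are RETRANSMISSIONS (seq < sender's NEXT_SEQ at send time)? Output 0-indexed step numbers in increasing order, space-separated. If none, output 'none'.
Answer: 6

Derivation:
Step 0: SEND seq=2000 -> fresh
Step 1: SEND seq=100 -> fresh
Step 2: DROP seq=287 -> fresh
Step 3: SEND seq=305 -> fresh
Step 4: SEND seq=2145 -> fresh
Step 5: SEND seq=380 -> fresh
Step 6: SEND seq=287 -> retransmit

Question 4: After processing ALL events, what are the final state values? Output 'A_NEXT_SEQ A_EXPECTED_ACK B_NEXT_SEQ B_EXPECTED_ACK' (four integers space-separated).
After event 0: A_seq=100 A_ack=2145 B_seq=2145 B_ack=100
After event 1: A_seq=287 A_ack=2145 B_seq=2145 B_ack=287
After event 2: A_seq=305 A_ack=2145 B_seq=2145 B_ack=287
After event 3: A_seq=380 A_ack=2145 B_seq=2145 B_ack=287
After event 4: A_seq=380 A_ack=2294 B_seq=2294 B_ack=287
After event 5: A_seq=546 A_ack=2294 B_seq=2294 B_ack=287
After event 6: A_seq=546 A_ack=2294 B_seq=2294 B_ack=546

Answer: 546 2294 2294 546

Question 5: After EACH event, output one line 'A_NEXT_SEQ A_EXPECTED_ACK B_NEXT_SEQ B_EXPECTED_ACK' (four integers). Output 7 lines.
100 2145 2145 100
287 2145 2145 287
305 2145 2145 287
380 2145 2145 287
380 2294 2294 287
546 2294 2294 287
546 2294 2294 546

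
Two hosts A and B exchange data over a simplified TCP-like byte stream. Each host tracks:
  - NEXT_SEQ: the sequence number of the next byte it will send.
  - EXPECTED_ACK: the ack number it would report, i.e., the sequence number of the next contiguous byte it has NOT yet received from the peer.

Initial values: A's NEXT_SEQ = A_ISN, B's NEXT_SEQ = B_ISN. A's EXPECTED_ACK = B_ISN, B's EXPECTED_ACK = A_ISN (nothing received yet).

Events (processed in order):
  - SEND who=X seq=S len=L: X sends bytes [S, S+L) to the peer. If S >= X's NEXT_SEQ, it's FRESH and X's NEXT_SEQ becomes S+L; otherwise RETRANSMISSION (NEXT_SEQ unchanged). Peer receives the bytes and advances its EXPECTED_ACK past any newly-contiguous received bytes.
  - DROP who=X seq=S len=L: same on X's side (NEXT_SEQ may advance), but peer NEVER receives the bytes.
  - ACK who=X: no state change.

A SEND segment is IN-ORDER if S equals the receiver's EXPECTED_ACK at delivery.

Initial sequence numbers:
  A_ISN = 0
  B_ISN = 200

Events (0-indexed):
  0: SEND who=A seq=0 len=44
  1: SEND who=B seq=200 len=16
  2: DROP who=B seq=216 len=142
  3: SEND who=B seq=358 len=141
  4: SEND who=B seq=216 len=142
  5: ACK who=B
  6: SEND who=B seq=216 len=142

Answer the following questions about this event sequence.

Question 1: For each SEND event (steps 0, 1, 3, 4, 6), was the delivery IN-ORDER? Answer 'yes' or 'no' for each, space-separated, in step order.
Step 0: SEND seq=0 -> in-order
Step 1: SEND seq=200 -> in-order
Step 3: SEND seq=358 -> out-of-order
Step 4: SEND seq=216 -> in-order
Step 6: SEND seq=216 -> out-of-order

Answer: yes yes no yes no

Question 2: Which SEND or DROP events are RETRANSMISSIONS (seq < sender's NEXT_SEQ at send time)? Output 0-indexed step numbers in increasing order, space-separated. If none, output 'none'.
Answer: 4 6

Derivation:
Step 0: SEND seq=0 -> fresh
Step 1: SEND seq=200 -> fresh
Step 2: DROP seq=216 -> fresh
Step 3: SEND seq=358 -> fresh
Step 4: SEND seq=216 -> retransmit
Step 6: SEND seq=216 -> retransmit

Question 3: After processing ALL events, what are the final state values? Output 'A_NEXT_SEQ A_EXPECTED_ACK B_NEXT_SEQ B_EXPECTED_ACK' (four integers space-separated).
After event 0: A_seq=44 A_ack=200 B_seq=200 B_ack=44
After event 1: A_seq=44 A_ack=216 B_seq=216 B_ack=44
After event 2: A_seq=44 A_ack=216 B_seq=358 B_ack=44
After event 3: A_seq=44 A_ack=216 B_seq=499 B_ack=44
After event 4: A_seq=44 A_ack=499 B_seq=499 B_ack=44
After event 5: A_seq=44 A_ack=499 B_seq=499 B_ack=44
After event 6: A_seq=44 A_ack=499 B_seq=499 B_ack=44

Answer: 44 499 499 44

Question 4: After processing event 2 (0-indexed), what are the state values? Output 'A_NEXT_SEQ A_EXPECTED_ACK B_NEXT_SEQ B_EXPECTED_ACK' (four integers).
After event 0: A_seq=44 A_ack=200 B_seq=200 B_ack=44
After event 1: A_seq=44 A_ack=216 B_seq=216 B_ack=44
After event 2: A_seq=44 A_ack=216 B_seq=358 B_ack=44

44 216 358 44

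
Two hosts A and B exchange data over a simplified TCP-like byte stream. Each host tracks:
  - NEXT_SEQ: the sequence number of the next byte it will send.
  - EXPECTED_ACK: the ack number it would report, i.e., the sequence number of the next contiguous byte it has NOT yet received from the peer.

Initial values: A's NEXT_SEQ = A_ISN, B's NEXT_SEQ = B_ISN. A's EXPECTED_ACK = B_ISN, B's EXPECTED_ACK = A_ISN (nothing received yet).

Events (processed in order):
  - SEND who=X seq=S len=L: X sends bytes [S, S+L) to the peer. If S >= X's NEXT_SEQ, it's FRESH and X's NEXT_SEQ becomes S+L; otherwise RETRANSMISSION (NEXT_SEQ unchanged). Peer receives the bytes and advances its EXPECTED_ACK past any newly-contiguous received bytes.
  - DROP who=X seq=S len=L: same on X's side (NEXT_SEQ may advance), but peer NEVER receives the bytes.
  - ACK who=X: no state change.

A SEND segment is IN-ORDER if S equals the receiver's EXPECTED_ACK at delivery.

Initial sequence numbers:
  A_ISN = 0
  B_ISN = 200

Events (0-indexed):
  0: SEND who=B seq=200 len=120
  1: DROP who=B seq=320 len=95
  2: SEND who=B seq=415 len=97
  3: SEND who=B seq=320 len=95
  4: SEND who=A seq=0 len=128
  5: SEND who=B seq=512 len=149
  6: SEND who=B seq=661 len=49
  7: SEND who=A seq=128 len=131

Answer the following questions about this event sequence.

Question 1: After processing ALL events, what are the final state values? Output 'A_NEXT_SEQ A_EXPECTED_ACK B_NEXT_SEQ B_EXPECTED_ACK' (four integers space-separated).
After event 0: A_seq=0 A_ack=320 B_seq=320 B_ack=0
After event 1: A_seq=0 A_ack=320 B_seq=415 B_ack=0
After event 2: A_seq=0 A_ack=320 B_seq=512 B_ack=0
After event 3: A_seq=0 A_ack=512 B_seq=512 B_ack=0
After event 4: A_seq=128 A_ack=512 B_seq=512 B_ack=128
After event 5: A_seq=128 A_ack=661 B_seq=661 B_ack=128
After event 6: A_seq=128 A_ack=710 B_seq=710 B_ack=128
After event 7: A_seq=259 A_ack=710 B_seq=710 B_ack=259

Answer: 259 710 710 259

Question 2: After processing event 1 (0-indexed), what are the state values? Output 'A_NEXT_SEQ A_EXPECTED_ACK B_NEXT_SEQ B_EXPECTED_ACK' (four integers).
After event 0: A_seq=0 A_ack=320 B_seq=320 B_ack=0
After event 1: A_seq=0 A_ack=320 B_seq=415 B_ack=0

0 320 415 0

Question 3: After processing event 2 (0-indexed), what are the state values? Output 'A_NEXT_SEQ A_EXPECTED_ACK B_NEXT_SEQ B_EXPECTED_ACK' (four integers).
After event 0: A_seq=0 A_ack=320 B_seq=320 B_ack=0
After event 1: A_seq=0 A_ack=320 B_seq=415 B_ack=0
After event 2: A_seq=0 A_ack=320 B_seq=512 B_ack=0

0 320 512 0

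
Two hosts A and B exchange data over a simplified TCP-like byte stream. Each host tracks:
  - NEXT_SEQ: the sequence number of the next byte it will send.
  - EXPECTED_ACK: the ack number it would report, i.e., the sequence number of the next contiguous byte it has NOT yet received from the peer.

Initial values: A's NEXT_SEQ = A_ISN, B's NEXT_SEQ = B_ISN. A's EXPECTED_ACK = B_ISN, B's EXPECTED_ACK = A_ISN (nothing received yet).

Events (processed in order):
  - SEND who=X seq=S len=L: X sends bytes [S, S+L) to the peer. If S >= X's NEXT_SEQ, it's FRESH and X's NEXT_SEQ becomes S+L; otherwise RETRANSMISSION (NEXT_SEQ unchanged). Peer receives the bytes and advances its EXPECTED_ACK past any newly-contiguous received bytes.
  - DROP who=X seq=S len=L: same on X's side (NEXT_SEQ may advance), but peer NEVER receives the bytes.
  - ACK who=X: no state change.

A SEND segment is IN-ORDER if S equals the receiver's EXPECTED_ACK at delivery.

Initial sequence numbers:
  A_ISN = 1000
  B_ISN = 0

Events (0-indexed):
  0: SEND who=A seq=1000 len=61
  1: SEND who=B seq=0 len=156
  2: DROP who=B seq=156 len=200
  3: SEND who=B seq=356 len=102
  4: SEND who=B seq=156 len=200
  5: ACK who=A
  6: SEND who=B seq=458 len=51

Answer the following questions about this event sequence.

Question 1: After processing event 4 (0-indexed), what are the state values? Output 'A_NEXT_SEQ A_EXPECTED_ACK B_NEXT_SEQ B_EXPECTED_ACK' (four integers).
After event 0: A_seq=1061 A_ack=0 B_seq=0 B_ack=1061
After event 1: A_seq=1061 A_ack=156 B_seq=156 B_ack=1061
After event 2: A_seq=1061 A_ack=156 B_seq=356 B_ack=1061
After event 3: A_seq=1061 A_ack=156 B_seq=458 B_ack=1061
After event 4: A_seq=1061 A_ack=458 B_seq=458 B_ack=1061

1061 458 458 1061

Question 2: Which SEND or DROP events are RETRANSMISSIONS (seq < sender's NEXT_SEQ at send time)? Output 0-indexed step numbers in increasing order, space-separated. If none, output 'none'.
Step 0: SEND seq=1000 -> fresh
Step 1: SEND seq=0 -> fresh
Step 2: DROP seq=156 -> fresh
Step 3: SEND seq=356 -> fresh
Step 4: SEND seq=156 -> retransmit
Step 6: SEND seq=458 -> fresh

Answer: 4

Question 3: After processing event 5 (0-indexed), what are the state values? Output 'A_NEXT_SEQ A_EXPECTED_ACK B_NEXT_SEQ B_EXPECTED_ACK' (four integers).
After event 0: A_seq=1061 A_ack=0 B_seq=0 B_ack=1061
After event 1: A_seq=1061 A_ack=156 B_seq=156 B_ack=1061
After event 2: A_seq=1061 A_ack=156 B_seq=356 B_ack=1061
After event 3: A_seq=1061 A_ack=156 B_seq=458 B_ack=1061
After event 4: A_seq=1061 A_ack=458 B_seq=458 B_ack=1061
After event 5: A_seq=1061 A_ack=458 B_seq=458 B_ack=1061

1061 458 458 1061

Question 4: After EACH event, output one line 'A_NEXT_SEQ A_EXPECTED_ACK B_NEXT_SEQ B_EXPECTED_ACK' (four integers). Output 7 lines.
1061 0 0 1061
1061 156 156 1061
1061 156 356 1061
1061 156 458 1061
1061 458 458 1061
1061 458 458 1061
1061 509 509 1061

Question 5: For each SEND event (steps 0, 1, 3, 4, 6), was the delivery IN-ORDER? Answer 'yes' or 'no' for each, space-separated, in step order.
Step 0: SEND seq=1000 -> in-order
Step 1: SEND seq=0 -> in-order
Step 3: SEND seq=356 -> out-of-order
Step 4: SEND seq=156 -> in-order
Step 6: SEND seq=458 -> in-order

Answer: yes yes no yes yes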